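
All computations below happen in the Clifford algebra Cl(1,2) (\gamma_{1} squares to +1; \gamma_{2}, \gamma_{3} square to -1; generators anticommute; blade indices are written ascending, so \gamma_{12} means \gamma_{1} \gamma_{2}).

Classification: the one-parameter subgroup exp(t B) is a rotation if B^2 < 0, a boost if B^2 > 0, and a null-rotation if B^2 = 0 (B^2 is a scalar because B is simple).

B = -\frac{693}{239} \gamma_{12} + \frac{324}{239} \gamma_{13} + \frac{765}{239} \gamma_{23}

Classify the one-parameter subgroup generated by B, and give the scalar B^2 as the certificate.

B^2 term by term: the squares give (-\frac{693}{239})^2*(\gamma_{12})^2 + (\frac{324}{239})^2*(\gamma_{13})^2 + (\frac{765}{239})^2*(\gamma_{23})^2 = \frac{480249}{57121}*(+1) + \frac{104976}{57121}*(+1) + \frac{585225}{57121}*(-1) = 0 (each basis 2-blade squares to minus the product of its generators' squares); cross terms between blades sharing an index anticommute and cancel. So B^2 = 0.
Answer: null-rotation, certificate B^2 = 0. One invariant decides it: the square 0 survives every conjugation, and its sign is exactly the classification.


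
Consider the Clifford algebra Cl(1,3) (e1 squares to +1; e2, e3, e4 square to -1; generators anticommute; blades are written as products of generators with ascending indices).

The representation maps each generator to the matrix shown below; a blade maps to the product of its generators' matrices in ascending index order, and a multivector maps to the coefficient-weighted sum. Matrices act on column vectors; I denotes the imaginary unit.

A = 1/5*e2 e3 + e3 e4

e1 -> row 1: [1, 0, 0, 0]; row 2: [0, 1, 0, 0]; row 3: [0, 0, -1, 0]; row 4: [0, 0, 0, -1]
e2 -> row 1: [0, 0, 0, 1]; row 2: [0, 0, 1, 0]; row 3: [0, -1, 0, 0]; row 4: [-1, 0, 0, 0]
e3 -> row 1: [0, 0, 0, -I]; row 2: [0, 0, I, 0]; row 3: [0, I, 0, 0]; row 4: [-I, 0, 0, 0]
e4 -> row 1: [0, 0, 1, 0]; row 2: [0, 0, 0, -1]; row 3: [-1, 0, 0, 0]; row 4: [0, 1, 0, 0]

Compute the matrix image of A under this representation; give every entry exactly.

Bivector images (products of the table entries): rho(e2 e3) = rho(e2)rho(e3) = row 1: [-I, 0, 0, 0]; row 2: [0, I, 0, 0]; row 3: [0, 0, -I, 0]; row 4: [0, 0, 0, I]; rho(e3 e4) = rho(e3)rho(e4) = row 1: [0, -I, 0, 0]; row 2: [-I, 0, 0, 0]; row 3: [0, 0, 0, -I]; row 4: [0, 0, -I, 0].
M = (1/5)*rho(e2 e3) + (1)*rho(e3 e4), summed entrywise:
Answer: row 1: [-I/5, -I, 0, 0]; row 2: [-I, I/5, 0, 0]; row 3: [0, 0, -I/5, -I]; row 4: [0, 0, -I, I/5]


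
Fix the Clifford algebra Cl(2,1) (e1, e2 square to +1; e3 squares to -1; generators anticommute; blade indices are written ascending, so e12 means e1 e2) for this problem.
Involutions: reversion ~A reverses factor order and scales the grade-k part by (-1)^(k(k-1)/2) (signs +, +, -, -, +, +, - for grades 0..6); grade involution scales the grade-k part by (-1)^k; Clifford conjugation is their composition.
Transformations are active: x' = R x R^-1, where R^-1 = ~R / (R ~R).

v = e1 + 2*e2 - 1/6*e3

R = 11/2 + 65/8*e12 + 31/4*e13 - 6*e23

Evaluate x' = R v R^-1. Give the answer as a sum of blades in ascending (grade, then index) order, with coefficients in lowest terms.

~R = 11/2 - 65/8*e12 - 31/4*e13 + 6*e23, and R ~R = 13/64, so R^-1 = ~R / (13/64).
R v = 553/24*e1 + 15/8*e2 + 10/3*e3 - 1097/48*e123
Answer: -4031/39*e1 - 64132/39*e2 - 42839/26*e3


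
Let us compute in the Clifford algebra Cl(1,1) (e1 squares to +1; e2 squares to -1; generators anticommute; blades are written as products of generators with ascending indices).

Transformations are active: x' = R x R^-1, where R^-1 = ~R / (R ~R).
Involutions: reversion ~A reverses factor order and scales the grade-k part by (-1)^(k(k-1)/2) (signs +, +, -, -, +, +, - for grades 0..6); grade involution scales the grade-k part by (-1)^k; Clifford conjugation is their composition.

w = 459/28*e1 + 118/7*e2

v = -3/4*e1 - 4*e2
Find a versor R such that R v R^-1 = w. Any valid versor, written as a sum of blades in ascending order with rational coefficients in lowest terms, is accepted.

A norm check does it: q(v) = q(w) = -247/16, hence R = v + w = 219/14*e1 + 90/7*e2 realises the map — parallel part kept, (v - w)/2 negated, v carried to w.
Answer: 219/14*e1 + 90/7*e2


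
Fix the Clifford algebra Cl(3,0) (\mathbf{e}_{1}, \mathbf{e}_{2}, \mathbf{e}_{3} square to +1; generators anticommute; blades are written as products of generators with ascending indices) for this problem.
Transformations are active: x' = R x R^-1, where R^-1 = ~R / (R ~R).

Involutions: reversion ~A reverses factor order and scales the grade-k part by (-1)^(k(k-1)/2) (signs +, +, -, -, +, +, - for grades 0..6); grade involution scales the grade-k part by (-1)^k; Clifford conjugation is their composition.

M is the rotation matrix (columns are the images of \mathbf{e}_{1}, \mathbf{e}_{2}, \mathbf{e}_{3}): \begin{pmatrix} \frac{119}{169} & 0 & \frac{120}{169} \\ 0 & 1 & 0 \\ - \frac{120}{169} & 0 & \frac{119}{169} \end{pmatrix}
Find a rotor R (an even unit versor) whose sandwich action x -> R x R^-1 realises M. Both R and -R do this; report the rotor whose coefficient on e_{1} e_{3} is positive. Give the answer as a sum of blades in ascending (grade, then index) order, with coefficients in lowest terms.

Method: write R = a + b12*e_{1} e_{2} + b13*e_{1} e_{3} + b23*e_{2} e_{3} with a^2 + b12^2 + b13^2 + b23^2 = 1 (so R^-1 = ~R). Expanding the columns R e_j ~R gives tr M = 4a^2 - 1 and, from the antisymmetric part, M21 - M12 = -4a*b12, M13 - M31 = 4a*b13, M32 - M23 = -4a*b23.
Here tr M = \frac{407}{169}, so a^2 = (1 + tr M)/4 = \frac{144}{169} and a = ±\frac{12}{13}. Taking a = \frac{12}{13}: M21 - M12 = 0, M13 - M31 = \frac{240}{169}, M32 - M23 = 0, giving b12 = 0, b13 = \frac{5}{13}, b23 = 0, i.e. R = \frac{12}{13} + \frac{5}{13} e_{1} e_{3}.
Its e_{1} e_{3} coefficient is already positive.
Answer: \frac{12}{13} + \frac{5}{13} e_{1} e_{3}. Key observation: the double cover Spin(3) -> SO(3) sends R and -R to the same matrix (trace \frac{407}{169} here), so the stated sign of the e_{1} e_{3} coefficient is what selects one sheet.


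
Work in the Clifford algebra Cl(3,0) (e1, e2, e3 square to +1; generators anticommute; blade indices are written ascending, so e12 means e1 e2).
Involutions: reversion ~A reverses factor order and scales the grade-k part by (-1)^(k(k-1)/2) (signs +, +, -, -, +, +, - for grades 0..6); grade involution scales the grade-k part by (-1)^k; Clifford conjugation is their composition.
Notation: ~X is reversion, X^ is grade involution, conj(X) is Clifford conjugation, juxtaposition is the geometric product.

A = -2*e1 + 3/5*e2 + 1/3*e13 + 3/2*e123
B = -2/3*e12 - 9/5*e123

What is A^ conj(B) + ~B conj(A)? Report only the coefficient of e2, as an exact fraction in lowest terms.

first term: -27/10 + 2/5*e1 + 11/15*e2 + e3 - 27/25*e13 - 152/45*e23
second term: -27/10 - 2/5*e1 - 29/15*e2 - e3 + 27/25*e13 + 172/45*e23
Answer: -6/5


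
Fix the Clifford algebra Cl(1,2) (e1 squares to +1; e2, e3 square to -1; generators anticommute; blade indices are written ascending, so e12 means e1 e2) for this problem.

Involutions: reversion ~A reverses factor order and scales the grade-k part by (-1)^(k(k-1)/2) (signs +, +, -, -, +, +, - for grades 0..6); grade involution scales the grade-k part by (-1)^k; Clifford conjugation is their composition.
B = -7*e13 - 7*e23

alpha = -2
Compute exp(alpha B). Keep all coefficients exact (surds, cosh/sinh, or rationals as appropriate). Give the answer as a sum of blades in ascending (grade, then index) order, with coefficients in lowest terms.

B^2 term by term: the squares give (-7)^2*(e13)^2 + (-7)^2*(e23)^2 = 49*(+1) + 49*(-1) = 0 (each basis 2-blade squares to minus the product of its generators' squares); cross terms between blades sharing an index anticommute and cancel. So B^2 = 0.
B^2 = 0, so the series truncates immediately: exp(alpha B) = 1 + alpha B (parabolic case).
Answer: 1 + 14*e13 + 14*e23


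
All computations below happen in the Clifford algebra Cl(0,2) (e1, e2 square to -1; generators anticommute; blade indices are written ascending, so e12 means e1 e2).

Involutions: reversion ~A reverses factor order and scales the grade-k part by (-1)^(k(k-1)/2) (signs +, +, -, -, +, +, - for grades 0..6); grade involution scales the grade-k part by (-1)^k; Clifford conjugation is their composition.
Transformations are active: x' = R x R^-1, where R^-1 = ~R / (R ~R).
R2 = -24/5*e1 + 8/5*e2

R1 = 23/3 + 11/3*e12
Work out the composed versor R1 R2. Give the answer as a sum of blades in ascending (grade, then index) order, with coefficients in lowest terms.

Distribute over the terms of R1 (each basis-blade product reordered to ascending indices, repeated generators contracted through their squares):
(23/3) R2 = -184/5*e1 + 184/15*e2
(11/3*e12) R2 = -88/15*e1 - 88/5*e2
Summing the partial products and collecting blades:
Answer: -128/3*e1 - 16/3*e2


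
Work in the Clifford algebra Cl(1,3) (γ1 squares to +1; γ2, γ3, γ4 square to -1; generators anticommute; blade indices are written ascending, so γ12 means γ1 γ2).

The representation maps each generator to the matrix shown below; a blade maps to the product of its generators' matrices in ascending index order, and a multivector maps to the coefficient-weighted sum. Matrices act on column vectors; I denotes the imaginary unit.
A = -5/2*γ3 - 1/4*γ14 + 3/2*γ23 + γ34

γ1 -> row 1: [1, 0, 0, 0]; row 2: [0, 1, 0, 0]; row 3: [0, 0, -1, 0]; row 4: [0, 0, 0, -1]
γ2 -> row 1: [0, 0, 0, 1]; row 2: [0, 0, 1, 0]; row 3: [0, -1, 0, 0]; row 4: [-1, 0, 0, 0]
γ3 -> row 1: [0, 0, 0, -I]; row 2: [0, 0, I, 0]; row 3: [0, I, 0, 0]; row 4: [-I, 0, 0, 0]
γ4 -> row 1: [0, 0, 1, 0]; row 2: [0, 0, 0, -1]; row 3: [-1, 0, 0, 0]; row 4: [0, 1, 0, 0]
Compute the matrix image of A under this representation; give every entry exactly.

Bivector images (products of the table entries): rho(γ14) = rho(γ1)rho(γ4) = row 1: [0, 0, 1, 0]; row 2: [0, 0, 0, -1]; row 3: [1, 0, 0, 0]; row 4: [0, -1, 0, 0]; rho(γ23) = rho(γ2)rho(γ3) = row 1: [-I, 0, 0, 0]; row 2: [0, I, 0, 0]; row 3: [0, 0, -I, 0]; row 4: [0, 0, 0, I]; rho(γ34) = rho(γ3)rho(γ4) = row 1: [0, -I, 0, 0]; row 2: [-I, 0, 0, 0]; row 3: [0, 0, 0, -I]; row 4: [0, 0, -I, 0].
M = (-5/2)*rho(γ3) + (-1/4)*rho(γ14) + (3/2)*rho(γ23) + (1)*rho(γ34), summed entrywise:
Answer: row 1: [-3*I/2, -I, -1/4, 5*I/2]; row 2: [-I, 3*I/2, -5*I/2, 1/4]; row 3: [-1/4, -5*I/2, -3*I/2, -I]; row 4: [5*I/2, 1/4, -I, 3*I/2]


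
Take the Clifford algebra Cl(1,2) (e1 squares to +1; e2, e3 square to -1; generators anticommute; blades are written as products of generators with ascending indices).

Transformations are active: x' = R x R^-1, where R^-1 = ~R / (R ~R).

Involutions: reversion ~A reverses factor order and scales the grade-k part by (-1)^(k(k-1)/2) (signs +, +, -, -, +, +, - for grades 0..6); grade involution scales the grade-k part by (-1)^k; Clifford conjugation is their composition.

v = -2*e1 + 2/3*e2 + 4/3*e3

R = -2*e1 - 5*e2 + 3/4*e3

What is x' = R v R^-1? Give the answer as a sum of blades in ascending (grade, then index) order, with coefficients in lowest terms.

~R = -2*e1 - 5*e2 + 3/4*e3, and R ~R = -345/16, so R^-1 = ~R / (-345/16).
R v = 19/3 - 34/3*e1 e2 - 7/6*e1 e3 - 43/6*e2 e3
Answer: 3286/1035*e1 + 470/207*e2 - 204/115*e3


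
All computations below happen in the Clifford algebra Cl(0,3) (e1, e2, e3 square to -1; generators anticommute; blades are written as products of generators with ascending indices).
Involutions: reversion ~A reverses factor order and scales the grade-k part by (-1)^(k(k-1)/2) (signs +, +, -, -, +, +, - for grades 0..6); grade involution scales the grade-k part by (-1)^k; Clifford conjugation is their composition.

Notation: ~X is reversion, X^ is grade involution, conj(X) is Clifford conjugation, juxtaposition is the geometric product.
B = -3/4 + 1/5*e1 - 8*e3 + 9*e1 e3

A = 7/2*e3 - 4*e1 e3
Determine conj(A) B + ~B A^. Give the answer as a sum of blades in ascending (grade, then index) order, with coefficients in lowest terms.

first term: -64 + 1/2*e1 + 137/40*e3 - 23/10*e1 e3
second term: -64 + 1/2*e1 + 137/40*e3 + 23/10*e1 e3
Answer: -128 + e1 + 137/20*e3


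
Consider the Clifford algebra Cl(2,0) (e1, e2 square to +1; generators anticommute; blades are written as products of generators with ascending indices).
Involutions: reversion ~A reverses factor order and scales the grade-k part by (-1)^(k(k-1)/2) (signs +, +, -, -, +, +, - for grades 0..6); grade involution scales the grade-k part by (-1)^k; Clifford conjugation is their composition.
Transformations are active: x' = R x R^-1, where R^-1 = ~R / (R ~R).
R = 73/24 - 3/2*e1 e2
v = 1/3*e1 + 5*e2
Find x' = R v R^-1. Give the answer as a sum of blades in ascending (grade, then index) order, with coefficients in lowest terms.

~R = 73/24 + 3/2*e1 e2, and R ~R = 6625/576, so R^-1 = ~R / (6625/576).
R v = -467/72*e1 + 377/24*e2
Answer: -74807/19875*e1 + 21917/6625*e2


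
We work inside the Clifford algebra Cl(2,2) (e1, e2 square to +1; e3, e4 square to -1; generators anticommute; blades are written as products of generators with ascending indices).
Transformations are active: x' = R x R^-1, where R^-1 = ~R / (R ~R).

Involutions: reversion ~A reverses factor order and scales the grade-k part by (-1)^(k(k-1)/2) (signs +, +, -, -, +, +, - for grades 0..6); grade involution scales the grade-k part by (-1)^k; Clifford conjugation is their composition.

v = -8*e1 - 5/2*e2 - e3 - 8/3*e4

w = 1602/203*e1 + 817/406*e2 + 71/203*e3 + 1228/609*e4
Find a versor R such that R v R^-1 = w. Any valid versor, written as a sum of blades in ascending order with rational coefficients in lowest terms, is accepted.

Equal squares first: v^2 = w^2 = 2237/36. Then v + w = -22/203*e1 - 99/203*e2 - 132/203*e3 - 132/203*e4 is a versor taking v to w, provided it is invertible.
Answer: -22/203*e1 - 99/203*e2 - 132/203*e3 - 132/203*e4


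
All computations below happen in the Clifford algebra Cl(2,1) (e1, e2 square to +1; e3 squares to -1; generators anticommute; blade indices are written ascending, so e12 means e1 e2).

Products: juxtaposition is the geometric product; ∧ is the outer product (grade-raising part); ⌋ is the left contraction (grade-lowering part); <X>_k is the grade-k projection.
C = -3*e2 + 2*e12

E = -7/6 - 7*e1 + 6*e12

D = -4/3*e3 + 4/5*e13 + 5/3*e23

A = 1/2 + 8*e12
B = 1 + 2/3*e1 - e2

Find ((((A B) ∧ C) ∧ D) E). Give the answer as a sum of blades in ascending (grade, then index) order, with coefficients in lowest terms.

step 1: 1/2 - 23/3*e1 - 35/6*e2 + 8*e12
step 2: -3/2*e2 + 24*e12
step 3: 2*e23 - 154/5*e123
step 4: 924/5*e3 - 12*e13 + 3199/15*e23 + 329/15*e123
Answer: 924/5*e3 - 12*e13 + 3199/15*e23 + 329/15*e123


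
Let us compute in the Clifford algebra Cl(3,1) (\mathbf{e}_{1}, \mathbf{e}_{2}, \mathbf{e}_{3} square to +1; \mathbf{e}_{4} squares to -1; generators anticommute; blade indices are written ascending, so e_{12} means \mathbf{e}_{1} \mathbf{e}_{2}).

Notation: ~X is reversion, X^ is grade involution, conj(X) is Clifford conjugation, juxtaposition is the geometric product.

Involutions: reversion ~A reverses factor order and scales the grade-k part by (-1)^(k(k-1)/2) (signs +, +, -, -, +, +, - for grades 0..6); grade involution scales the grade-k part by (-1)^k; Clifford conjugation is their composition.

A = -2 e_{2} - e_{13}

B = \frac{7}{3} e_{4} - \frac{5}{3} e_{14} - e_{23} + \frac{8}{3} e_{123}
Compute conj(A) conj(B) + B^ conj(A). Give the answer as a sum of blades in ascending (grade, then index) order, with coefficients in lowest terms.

first term: \frac{8}{3} e_{2} + 2 e_{3} - e_{12} - \frac{16}{3} e_{13} - \frac{14}{3} e_{24} - \frac{5}{3} e_{34} - \frac{10}{3} e_{124} - \frac{7}{3} e_{134}
second term: -\frac{8}{3} e_{2} + 2 e_{3} - e_{12} + \frac{16}{3} e_{13} + \frac{14}{3} e_{24} - \frac{5}{3} e_{34} + \frac{10}{3} e_{124} - \frac{7}{3} e_{134}
Answer: 4 e_{3} - 2 e_{12} - \frac{10}{3} e_{34} - \frac{14}{3} e_{134}


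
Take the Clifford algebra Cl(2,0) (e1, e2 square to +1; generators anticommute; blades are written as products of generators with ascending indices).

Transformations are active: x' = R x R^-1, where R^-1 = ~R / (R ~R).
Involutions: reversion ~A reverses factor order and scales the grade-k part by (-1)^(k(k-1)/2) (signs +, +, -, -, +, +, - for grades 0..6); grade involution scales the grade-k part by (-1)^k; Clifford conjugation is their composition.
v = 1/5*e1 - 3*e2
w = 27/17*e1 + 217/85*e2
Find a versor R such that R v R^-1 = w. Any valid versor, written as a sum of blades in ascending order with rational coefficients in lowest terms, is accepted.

A norm check does it: q(v) = q(w) = 226/25, hence R = v + w = 152/85*e1 - 38/85*e2 realises the map — parallel part kept, (v - w)/2 negated, v carried to w.
Answer: 152/85*e1 - 38/85*e2


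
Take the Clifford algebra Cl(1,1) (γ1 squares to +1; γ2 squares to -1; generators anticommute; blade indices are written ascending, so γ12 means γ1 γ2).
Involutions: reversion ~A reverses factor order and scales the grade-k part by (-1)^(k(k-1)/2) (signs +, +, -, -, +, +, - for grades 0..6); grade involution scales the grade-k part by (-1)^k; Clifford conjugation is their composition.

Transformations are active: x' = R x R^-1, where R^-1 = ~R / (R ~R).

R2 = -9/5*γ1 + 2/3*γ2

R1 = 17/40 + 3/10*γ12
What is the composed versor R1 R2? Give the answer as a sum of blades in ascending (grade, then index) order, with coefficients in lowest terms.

Distribute over the terms of R1 (each basis-blade product reordered to ascending indices, repeated generators contracted through their squares):
(17/40) R2 = -153/200*γ1 + 17/60*γ2
(3/10*γ12) R2 = -1/5*γ1 + 27/50*γ2
Summing the partial products and collecting blades:
Answer: -193/200*γ1 + 247/300*γ2


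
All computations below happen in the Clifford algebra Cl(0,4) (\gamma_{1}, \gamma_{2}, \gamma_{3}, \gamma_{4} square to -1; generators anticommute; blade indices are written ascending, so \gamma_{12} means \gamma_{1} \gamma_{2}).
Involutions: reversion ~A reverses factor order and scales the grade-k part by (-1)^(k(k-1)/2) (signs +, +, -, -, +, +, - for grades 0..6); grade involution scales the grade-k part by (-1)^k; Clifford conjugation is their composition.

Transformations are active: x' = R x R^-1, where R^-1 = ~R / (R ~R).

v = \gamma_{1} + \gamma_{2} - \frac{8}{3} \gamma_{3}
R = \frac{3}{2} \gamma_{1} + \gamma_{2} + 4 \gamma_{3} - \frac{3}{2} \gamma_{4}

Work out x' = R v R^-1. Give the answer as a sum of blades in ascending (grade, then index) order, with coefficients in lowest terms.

~R = \frac{3}{2} \gamma_{1} + \gamma_{2} + 4 \gamma_{3} - \frac{3}{2} \gamma_{4}, and R ~R = -\frac{43}{2}, so R^-1 = ~R / (-\frac{43}{2}).
R v = \frac{49}{6} + \frac{1}{2} \gamma_{12} - 8 \gamma_{13} + \frac{3}{2} \gamma_{14} - \frac{20}{3} \gamma_{23} + \frac{3}{2} \gamma_{24} - 4 \gamma_{34}
Answer: -\frac{92}{43} \gamma_{1} - \frac{227}{129} \gamma_{2} - \frac{16}{43} \gamma_{3} + \frac{49}{43} \gamma_{4}


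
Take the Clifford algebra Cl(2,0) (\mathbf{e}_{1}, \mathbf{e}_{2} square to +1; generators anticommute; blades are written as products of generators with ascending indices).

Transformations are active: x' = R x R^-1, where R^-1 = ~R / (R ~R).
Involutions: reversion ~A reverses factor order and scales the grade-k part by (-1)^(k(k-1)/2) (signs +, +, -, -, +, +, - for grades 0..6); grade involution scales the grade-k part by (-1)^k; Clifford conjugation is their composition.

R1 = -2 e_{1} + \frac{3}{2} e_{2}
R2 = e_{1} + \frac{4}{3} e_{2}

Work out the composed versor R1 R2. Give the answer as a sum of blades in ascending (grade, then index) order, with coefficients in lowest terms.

Distribute over the terms of R1 (each basis-blade product reordered to ascending indices, repeated generators contracted through their squares):
(-2 e_{1}) R2 = -2 - \frac{8}{3} e_{1} e_{2}
(\frac{3}{2} e_{2}) R2 = 2 - \frac{3}{2} e_{1} e_{2}
Summing the partial products and collecting blades:
Answer: -\frac{25}{6} e_{1} e_{2}


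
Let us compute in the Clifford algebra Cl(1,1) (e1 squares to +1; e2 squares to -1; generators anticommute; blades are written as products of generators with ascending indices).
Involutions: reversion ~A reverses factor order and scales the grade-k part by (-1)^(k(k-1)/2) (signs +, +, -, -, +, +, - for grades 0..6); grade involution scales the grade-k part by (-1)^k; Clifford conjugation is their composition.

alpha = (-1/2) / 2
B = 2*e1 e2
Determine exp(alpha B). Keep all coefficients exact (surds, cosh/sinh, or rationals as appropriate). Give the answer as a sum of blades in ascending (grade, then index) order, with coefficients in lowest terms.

B^2 = (2)^2*(e1 e2)^2 = 4*(+1) = 4 (a basis 2-blade squares to minus the product of its generators' squares).
B^2 = 4 — the positive square puts this in the hyperbolic regime; l = 2, alpha*l = -1/2, so exp(alpha B) = cosh(-1/2) + (sinh(-1/2)/2)*B = cosh(1/2) + (-sinh(1/2)/2)*B.
Answer: cosh(1/2) - sinh(1/2)*e1 e2


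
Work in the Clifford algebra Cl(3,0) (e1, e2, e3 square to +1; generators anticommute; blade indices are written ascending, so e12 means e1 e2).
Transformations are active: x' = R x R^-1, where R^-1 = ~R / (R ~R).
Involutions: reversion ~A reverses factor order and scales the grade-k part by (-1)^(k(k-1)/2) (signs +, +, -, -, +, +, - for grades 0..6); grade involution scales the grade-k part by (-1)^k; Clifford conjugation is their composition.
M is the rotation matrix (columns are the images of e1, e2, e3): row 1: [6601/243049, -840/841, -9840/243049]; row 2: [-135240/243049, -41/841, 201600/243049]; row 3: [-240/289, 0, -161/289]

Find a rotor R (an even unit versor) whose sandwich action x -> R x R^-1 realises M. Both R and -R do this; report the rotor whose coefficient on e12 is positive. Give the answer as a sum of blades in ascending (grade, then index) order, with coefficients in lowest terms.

Method: write R = a + b12*e12 + b13*e13 + b23*e23 with a^2 + b12^2 + b13^2 + b23^2 = 1 (so R^-1 = ~R). Expanding the columns R e_j ~R gives tr M = 4a^2 - 1 and, from the antisymmetric part, M21 - M12 = -4a*b12, M13 - M31 = 4a*b13, M32 - M23 = -4a*b23.
Here tr M = -140649/243049, so a^2 = (1 + tr M)/4 = 25600/243049 and a = ±160/493. Taking a = 160/493: M21 - M12 = 107520/243049, M13 - M31 = 192000/243049, M32 - M23 = -201600/243049, giving b12 = -168/493, b13 = 300/493, b23 = 315/493, i.e. R = 160/493 - 168/493*e12 + 300/493*e13 + 315/493*e23.
Its e12 coefficient is negative, so report the other preimage -R.
Answer: -160/493 + 168/493*e12 - 300/493*e13 - 315/493*e23. Key observation: the double cover Spin(3) -> SO(3) sends R and -R to the same matrix (trace -140649/243049 here), so the stated sign of the e12 coefficient is what selects one sheet.


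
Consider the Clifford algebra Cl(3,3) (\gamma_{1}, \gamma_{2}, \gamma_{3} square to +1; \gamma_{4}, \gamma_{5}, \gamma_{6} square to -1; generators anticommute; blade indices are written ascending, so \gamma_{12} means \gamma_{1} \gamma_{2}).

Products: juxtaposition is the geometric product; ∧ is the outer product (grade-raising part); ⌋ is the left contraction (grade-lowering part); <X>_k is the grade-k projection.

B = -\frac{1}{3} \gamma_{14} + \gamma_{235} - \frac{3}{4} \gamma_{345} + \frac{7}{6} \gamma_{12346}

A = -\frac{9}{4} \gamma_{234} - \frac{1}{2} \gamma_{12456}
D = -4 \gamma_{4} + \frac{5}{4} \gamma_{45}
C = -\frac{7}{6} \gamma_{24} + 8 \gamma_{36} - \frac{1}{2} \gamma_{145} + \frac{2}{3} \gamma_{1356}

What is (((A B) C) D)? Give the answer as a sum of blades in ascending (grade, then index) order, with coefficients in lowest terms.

step 1: \frac{21}{8} \gamma_{16} + \frac{27}{16} \gamma_{25} - \frac{7}{12} \gamma_{35} + \frac{9}{4} \gamma_{45} + \frac{3}{4} \gamma_{123} - \frac{1}{6} \gamma_{256} + \frac{3}{8} \gamma_{1236} - \frac{1}{2} \gamma_{1346}
step 2: \frac{9}{8} \gamma_{1} + 3 \gamma_{12} + 21 \gamma_{13} + 4 \gamma_{14} - \frac{7}{18} \gamma_{16} - \frac{19}{8} \gamma_{25} + \frac{7}{4} \gamma_{35} - \frac{157}{96} \gamma_{45} + \frac{14}{3} \gamma_{56} - \frac{1}{9} \gamma_{123} - \frac{27}{32} \gamma_{124} + 6 \gamma_{126} + \frac{7}{6} \gamma_{134} + \frac{4}{3} \gamma_{235} + \frac{1}{2} \gamma_{256} + \frac{1}{4} \gamma_{356} + \frac{217}{144} \gamma_{456} + \frac{13}{24} \gamma_{1236} - \frac{151}{48} \gamma_{1246} - \frac{17}{16} \gamma_{1346} - \frac{19}{18} \gamma_{2345} - \frac{27}{2} \gamma_{2356} + 18 \gamma_{3456} + \frac{3}{16} \gamma_{23456}
step 3: \frac{785}{384} + 16 \gamma_{1} + \frac{157}{24} \gamma_{5} - \frac{1085}{576} \gamma_{6} - \frac{27}{8} \gamma_{12} + \frac{14}{3} \gamma_{13} - \frac{9}{2} \gamma_{14} - 5 \gamma_{15} + \frac{95}{72} \gamma_{23} - \frac{95}{32} \gamma_{24} + \frac{35}{16} \gamma_{34} - \frac{45}{2} \gamma_{36} + \frac{35}{6} \gamma_{46} + \frac{217}{36} \gamma_{56} - 12 \gamma_{124} + \frac{135}{128} \gamma_{125} + \frac{151}{12} \gamma_{126} - 84 \gamma_{134} - \frac{35}{24} \gamma_{135} + \frac{17}{4} \gamma_{136} + \frac{45}{32} \gamma_{145} - \frac{14}{9} \gamma_{146} + \frac{5}{3} \gamma_{234} + \frac{38}{9} \gamma_{235} - \frac{15}{64} \gamma_{236} - \frac{19}{2} \gamma_{245} + \frac{5}{8} \gamma_{246} + 7 \gamma_{345} + \frac{5}{16} \gamma_{346} + 72 \gamma_{356} - \frac{56}{3} \gamma_{456} + \frac{4}{9} \gamma_{1234} + \frac{15}{4} \gamma_{1245} + 24 \gamma_{1246} + \frac{755}{192} \gamma_{1256} + \frac{105}{4} \gamma_{1345} + \frac{85}{64} \gamma_{1356} - \frac{35}{72} \gamma_{1456} + \frac{16}{3} \gamma_{2345} - \frac{135}{8} \gamma_{2346} + \frac{3}{4} \gamma_{2356} - 2 \gamma_{2456} - \gamma_{3456} - \frac{5}{36} \gamma_{12345} + \frac{13}{6} \gamma_{12346} + \frac{15}{2} \gamma_{12456} + 54 \gamma_{23456} + \frac{65}{96} \gamma_{123456}
Answer: \frac{785}{384} + 16 \gamma_{1} + \frac{157}{24} \gamma_{5} - \frac{1085}{576} \gamma_{6} - \frac{27}{8} \gamma_{12} + \frac{14}{3} \gamma_{13} - \frac{9}{2} \gamma_{14} - 5 \gamma_{15} + \frac{95}{72} \gamma_{23} - \frac{95}{32} \gamma_{24} + \frac{35}{16} \gamma_{34} - \frac{45}{2} \gamma_{36} + \frac{35}{6} \gamma_{46} + \frac{217}{36} \gamma_{56} - 12 \gamma_{124} + \frac{135}{128} \gamma_{125} + \frac{151}{12} \gamma_{126} - 84 \gamma_{134} - \frac{35}{24} \gamma_{135} + \frac{17}{4} \gamma_{136} + \frac{45}{32} \gamma_{145} - \frac{14}{9} \gamma_{146} + \frac{5}{3} \gamma_{234} + \frac{38}{9} \gamma_{235} - \frac{15}{64} \gamma_{236} - \frac{19}{2} \gamma_{245} + \frac{5}{8} \gamma_{246} + 7 \gamma_{345} + \frac{5}{16} \gamma_{346} + 72 \gamma_{356} - \frac{56}{3} \gamma_{456} + \frac{4}{9} \gamma_{1234} + \frac{15}{4} \gamma_{1245} + 24 \gamma_{1246} + \frac{755}{192} \gamma_{1256} + \frac{105}{4} \gamma_{1345} + \frac{85}{64} \gamma_{1356} - \frac{35}{72} \gamma_{1456} + \frac{16}{3} \gamma_{2345} - \frac{135}{8} \gamma_{2346} + \frac{3}{4} \gamma_{2356} - 2 \gamma_{2456} - \gamma_{3456} - \frac{5}{36} \gamma_{12345} + \frac{13}{6} \gamma_{12346} + \frac{15}{2} \gamma_{12456} + 54 \gamma_{23456} + \frac{65}{96} \gamma_{123456}


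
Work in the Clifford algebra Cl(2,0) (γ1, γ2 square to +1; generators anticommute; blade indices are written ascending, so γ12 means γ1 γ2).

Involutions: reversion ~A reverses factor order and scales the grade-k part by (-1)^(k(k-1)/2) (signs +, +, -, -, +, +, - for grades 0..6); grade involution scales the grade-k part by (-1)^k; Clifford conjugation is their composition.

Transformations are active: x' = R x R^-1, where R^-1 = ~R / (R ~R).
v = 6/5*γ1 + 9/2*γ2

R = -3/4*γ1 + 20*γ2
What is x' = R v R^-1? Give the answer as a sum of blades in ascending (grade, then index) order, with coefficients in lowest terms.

~R = -3/4*γ1 + 20*γ2, and R ~R = 6409/16, so R^-1 = ~R / (6409/16).
R v = 891/10 - 219/8*γ12
Answer: -49146/32045*γ1 + 56367/12818*γ2


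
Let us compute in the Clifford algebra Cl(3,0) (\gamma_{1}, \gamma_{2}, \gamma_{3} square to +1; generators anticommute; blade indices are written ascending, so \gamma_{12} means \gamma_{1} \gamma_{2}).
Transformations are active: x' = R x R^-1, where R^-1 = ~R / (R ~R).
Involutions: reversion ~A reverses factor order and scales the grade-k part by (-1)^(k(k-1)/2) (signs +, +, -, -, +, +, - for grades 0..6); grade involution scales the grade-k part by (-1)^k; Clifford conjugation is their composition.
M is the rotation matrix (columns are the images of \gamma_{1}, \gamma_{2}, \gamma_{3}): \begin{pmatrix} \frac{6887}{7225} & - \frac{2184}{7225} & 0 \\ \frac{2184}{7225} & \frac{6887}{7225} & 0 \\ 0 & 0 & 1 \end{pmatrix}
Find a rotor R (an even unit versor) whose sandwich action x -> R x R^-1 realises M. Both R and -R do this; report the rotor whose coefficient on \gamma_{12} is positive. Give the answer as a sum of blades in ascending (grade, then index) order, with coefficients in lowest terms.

Method: write R = a + b12*\gamma_{12} + b13*\gamma_{13} + b23*\gamma_{23} with a^2 + b12^2 + b13^2 + b23^2 = 1 (so R^-1 = ~R). Expanding the columns R e_j ~R gives tr M = 4a^2 - 1 and, from the antisymmetric part, M21 - M12 = -4a*b12, M13 - M31 = 4a*b13, M32 - M23 = -4a*b23.
Here tr M = \frac{20999}{7225}, so a^2 = (1 + tr M)/4 = \frac{7056}{7225} and a = ±\frac{84}{85}. Taking a = \frac{84}{85}: M21 - M12 = \frac{4368}{7225}, M13 - M31 = 0, M32 - M23 = 0, giving b12 = -\frac{13}{85}, b13 = 0, b23 = 0, i.e. R = \frac{84}{85} - \frac{13}{85} \gamma_{12}.
Its \gamma_{12} coefficient is negative, so report the other preimage -R.
Answer: -\frac{84}{85} + \frac{13}{85} \gamma_{12}. Sheet selection: the two-to-one cover makes ±R indistinguishable at the matrix level (trace \frac{20999}{7225}), so uniqueness comes from the required sign on \gamma_{12}.


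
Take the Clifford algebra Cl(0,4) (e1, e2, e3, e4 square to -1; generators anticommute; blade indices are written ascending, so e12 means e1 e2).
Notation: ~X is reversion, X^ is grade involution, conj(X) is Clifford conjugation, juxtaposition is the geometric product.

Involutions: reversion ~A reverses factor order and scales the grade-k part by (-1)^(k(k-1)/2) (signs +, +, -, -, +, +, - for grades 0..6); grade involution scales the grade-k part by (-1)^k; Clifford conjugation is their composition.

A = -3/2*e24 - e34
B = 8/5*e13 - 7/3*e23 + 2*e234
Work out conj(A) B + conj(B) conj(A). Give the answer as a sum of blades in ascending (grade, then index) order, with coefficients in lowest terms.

first term: -2*e2 + 3*e3 + 8/5*e14 - 7/3*e24 + 7/2*e34 - 12/5*e1234
second term: -2*e2 + 3*e3 + 8/5*e14 - 7/3*e24 + 7/2*e34 + 12/5*e1234
Answer: -4*e2 + 6*e3 + 16/5*e14 - 14/3*e24 + 7*e34


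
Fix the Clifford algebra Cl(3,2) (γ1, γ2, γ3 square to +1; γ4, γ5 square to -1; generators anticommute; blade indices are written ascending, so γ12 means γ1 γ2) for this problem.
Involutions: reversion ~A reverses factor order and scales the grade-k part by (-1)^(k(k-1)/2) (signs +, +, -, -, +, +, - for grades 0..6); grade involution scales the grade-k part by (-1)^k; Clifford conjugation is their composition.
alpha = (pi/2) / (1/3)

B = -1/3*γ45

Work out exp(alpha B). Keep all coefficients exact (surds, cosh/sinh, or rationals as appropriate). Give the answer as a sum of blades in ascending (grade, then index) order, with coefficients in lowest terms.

B^2 = (-1/3)^2*(γ45)^2 = 1/9*(-1) = -1/9 (a basis 2-blade squares to minus the product of its generators' squares).
B^2 = -1/9 — the series telescopes trigonometrically here: l = 1/3, alpha*l = pi/2, so exp(alpha B) = cos(pi/2) + (sin(pi/2)/(1/3))*B = 0 + (3)*B.
Answer: -γ45


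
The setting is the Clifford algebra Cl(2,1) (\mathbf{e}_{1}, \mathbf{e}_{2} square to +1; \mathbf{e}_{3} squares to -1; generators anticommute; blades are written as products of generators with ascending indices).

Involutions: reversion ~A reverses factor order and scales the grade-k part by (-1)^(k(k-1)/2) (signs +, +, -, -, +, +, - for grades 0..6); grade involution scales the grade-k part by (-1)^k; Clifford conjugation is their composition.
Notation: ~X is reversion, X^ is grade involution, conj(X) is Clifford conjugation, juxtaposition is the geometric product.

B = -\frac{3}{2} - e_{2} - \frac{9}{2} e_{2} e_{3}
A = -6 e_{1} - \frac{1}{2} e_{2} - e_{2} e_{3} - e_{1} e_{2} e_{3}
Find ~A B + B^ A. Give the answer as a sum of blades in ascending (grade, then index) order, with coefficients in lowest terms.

first term: -4 + \frac{9}{2} e_{1} + \frac{3}{4} e_{2} + \frac{13}{4} e_{3} + 6 e_{1} e_{2} + e_{1} e_{3} - \frac{3}{2} e_{2} e_{3} + \frac{51}{2} e_{1} e_{2} e_{3}
second term: 4 + \frac{27}{2} e_{1} + \frac{3}{4} e_{2} - \frac{13}{4} e_{3} + 6 e_{1} e_{2} + e_{1} e_{3} + \frac{3}{2} e_{2} e_{3} + \frac{57}{2} e_{1} e_{2} e_{3}
Answer: 18 e_{1} + \frac{3}{2} e_{2} + 12 e_{1} e_{2} + 2 e_{1} e_{3} + 54 e_{1} e_{2} e_{3}


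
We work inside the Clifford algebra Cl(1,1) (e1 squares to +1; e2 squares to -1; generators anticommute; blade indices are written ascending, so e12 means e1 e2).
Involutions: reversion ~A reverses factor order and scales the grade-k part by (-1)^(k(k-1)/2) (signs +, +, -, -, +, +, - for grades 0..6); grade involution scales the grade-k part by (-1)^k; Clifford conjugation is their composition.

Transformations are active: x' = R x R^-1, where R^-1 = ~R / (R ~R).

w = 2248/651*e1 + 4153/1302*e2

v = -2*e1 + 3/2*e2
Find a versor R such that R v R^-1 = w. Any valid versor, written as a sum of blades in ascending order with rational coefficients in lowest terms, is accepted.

Take R = v + w = 946/651*e1 + 3053/651*e2. Because q(v) = q(w) = 7/4, conjugation by R sends v exactly to w.
Answer: 946/651*e1 + 3053/651*e2


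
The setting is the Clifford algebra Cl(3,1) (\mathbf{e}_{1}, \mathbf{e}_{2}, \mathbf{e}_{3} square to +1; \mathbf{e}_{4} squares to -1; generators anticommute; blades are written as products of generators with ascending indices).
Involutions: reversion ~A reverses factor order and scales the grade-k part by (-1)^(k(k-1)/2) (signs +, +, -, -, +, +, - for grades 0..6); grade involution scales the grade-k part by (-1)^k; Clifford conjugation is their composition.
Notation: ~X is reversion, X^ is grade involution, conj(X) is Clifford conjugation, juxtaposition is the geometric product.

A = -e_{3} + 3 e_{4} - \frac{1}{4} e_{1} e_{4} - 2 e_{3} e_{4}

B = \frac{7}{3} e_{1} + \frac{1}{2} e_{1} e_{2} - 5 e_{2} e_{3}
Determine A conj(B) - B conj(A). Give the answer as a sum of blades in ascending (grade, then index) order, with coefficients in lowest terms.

first term: 5 e_{2} - \frac{7}{12} e_{4} - \frac{7}{3} e_{1} e_{3} + 7 e_{1} e_{4} + \frac{81}{8} e_{2} e_{4} + \frac{1}{2} e_{1} e_{2} e_{3} - \frac{3}{2} e_{1} e_{2} e_{4} + \frac{14}{3} e_{1} e_{3} e_{4} + 15 e_{2} e_{3} e_{4} - \frac{1}{4} e_{1} e_{2} e_{3} e_{4}
second term: -5 e_{2} + \frac{7}{12} e_{4} + \frac{7}{3} e_{1} e_{3} - 7 e_{1} e_{4} - \frac{81}{8} e_{2} e_{4} + \frac{1}{2} e_{1} e_{2} e_{3} - \frac{3}{2} e_{1} e_{2} e_{4} + \frac{14}{3} e_{1} e_{3} e_{4} + 15 e_{2} e_{3} e_{4} - \frac{1}{4} e_{1} e_{2} e_{3} e_{4}
Answer: 10 e_{2} - \frac{7}{6} e_{4} - \frac{14}{3} e_{1} e_{3} + 14 e_{1} e_{4} + \frac{81}{4} e_{2} e_{4}


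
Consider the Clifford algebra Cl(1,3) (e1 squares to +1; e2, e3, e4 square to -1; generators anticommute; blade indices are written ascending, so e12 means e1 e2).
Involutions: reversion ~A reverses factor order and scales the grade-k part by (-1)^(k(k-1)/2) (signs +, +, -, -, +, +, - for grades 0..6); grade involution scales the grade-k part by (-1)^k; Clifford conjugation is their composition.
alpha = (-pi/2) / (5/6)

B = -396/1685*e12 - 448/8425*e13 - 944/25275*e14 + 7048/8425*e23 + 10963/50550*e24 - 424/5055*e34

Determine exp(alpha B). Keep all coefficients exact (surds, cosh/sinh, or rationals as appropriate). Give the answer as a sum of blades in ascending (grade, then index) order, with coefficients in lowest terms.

B^2 term by term: the squares give (-396/1685)^2*(e12)^2 + (-448/8425)^2*(e13)^2 + (-944/25275)^2*(e14)^2 + (7048/8425)^2*(e23)^2 + (10963/50550)^2*(e24)^2 + (-424/5055)^2*(e34)^2 = 156816/2839225*(+1) + 200704/70980625*(+1) + 891136/638825625*(+1) + 49674304/70980625*(-1) + 120187369/2555302500*(-1) + 179776/25553025*(-1) = -25/36 (each basis 2-blade squares to minus the product of its generators' squares); cross terms between blades sharing an index anticommute and cancel; the commuting (index-disjoint) pairs give grade-4 terms 2*c*c'*(blade product), which cancel blade by blade — e1234: 111936/2839225 + 4911424/212941875 - 13306624/212941875 = 0 — confirming B is simple. So B^2 = -25/36.
B^2 = -25/36 — the negative square puts this in the circular regime; l = 5/6, alpha*l = -pi/2, so exp(alpha B) = cos(-pi/2) + (sin(-pi/2)/(5/6))*B = 0 + (-6/5)*B.
Answer: 2376/8425*e12 + 2688/42125*e13 + 1888/42125*e14 - 42288/42125*e23 - 10963/42125*e24 + 848/8425*e34


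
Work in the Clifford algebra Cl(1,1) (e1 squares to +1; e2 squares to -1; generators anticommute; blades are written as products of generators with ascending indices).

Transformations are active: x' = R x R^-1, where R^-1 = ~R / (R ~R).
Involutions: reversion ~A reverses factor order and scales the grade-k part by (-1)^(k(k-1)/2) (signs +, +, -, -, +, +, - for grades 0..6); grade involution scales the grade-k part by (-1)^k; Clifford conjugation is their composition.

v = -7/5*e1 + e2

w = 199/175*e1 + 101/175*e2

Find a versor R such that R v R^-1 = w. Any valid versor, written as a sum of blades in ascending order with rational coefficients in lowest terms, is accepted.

The midline construction: v and w both square to 24/25, so reflecting in their sum -46/175*e1 + 276/175*e2 exchanges them.
Answer: -46/175*e1 + 276/175*e2


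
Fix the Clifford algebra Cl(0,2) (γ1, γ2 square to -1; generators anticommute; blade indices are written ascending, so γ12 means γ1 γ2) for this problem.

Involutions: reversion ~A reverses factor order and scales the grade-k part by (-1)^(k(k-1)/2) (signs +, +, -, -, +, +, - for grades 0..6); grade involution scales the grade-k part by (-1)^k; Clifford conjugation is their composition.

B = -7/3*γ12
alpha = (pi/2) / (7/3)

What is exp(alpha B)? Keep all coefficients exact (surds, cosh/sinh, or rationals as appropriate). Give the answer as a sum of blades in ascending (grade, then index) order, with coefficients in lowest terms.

B^2 = (-7/3)^2*(γ12)^2 = 49/9*(-1) = -49/9 (a basis 2-blade squares to minus the product of its generators' squares).
B^2 = -49/9 — B^2 < 0, so the exponential closes trigonometrically: l = 7/3, alpha*l = pi/2, so exp(alpha B) = cos(pi/2) + (sin(pi/2)/(7/3))*B = 0 + (3/7)*B.
Answer: -γ12


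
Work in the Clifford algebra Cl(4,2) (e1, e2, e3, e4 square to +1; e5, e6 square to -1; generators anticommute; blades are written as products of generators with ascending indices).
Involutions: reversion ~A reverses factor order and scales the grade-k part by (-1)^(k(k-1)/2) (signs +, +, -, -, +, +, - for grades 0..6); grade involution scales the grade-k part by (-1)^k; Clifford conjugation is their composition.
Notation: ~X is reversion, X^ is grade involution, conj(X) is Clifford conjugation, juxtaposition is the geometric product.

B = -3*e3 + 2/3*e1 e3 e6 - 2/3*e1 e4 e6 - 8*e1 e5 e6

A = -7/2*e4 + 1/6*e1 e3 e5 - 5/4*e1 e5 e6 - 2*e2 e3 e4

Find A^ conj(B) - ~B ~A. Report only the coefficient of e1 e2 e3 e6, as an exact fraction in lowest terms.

first term: 10 + 1/2*e1 e5 + 7/3*e1 e6 - 6*e2 e4 - 21/2*e3 e4 - 5/6*e3 e5 - 4/3*e3 e6 + 5/6*e4 e5 + 1/9*e5 e6 + 4/3*e1 e2 e3 e6 + 4/3*e1 e2 e4 e6 + 7/3*e1 e3 e4 e6 + 15/4*e1 e3 e5 e6 + 28*e1 e4 e5 e6 - 1/9*e3 e4 e5 e6 + 16*e1 e2 e3 e4 e5 e6
second term: -10 - 1/2*e1 e5 + 7/3*e1 e6 + 6*e2 e4 + 21/2*e3 e4 - 5/6*e3 e5 - 4/3*e3 e6 + 5/6*e4 e5 + 1/9*e5 e6 - 4/3*e1 e2 e3 e6 - 4/3*e1 e2 e4 e6 - 7/3*e1 e3 e4 e6 + 15/4*e1 e3 e5 e6 - 28*e1 e4 e5 e6 + 1/9*e3 e4 e5 e6 + 16*e1 e2 e3 e4 e5 e6
Answer: 8/3


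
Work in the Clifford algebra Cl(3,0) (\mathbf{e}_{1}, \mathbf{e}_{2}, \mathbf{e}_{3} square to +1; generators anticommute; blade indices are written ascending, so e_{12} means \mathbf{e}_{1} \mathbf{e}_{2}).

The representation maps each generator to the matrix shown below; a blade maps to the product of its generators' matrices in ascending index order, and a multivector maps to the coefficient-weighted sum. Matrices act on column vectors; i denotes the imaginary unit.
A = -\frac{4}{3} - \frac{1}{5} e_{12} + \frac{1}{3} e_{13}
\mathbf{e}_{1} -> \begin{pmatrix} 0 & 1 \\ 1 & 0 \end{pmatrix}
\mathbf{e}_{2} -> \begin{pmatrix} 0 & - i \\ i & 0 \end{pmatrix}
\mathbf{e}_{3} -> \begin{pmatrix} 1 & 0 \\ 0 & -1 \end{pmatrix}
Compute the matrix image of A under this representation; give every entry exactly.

Bivector images (products of the table entries): rho(e_{12}) = rho(\mathbf{e}_{1})rho(\mathbf{e}_{2}) = \begin{pmatrix} i & 0 \\ 0 & - i \end{pmatrix}; rho(e_{13}) = rho(\mathbf{e}_{1})rho(\mathbf{e}_{3}) = \begin{pmatrix} 0 & -1 \\ 1 & 0 \end{pmatrix}.
M = (-\frac{4}{3})*1 + (-\frac{1}{5})*rho(e_{12}) + (\frac{1}{3})*rho(e_{13}), summed entrywise (1 is the identity matrix):
Answer: \begin{pmatrix} - \frac{4}{3} - \frac{i}{5} & - \frac{1}{3} \\ \frac{1}{3} & - \frac{4}{3} + \frac{i}{5} \end{pmatrix}
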